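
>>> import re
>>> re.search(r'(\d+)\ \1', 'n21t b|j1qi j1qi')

None

The backreference `\1` re-matches whatever the first group consumed, character for character.
Here nothing in the string fits, so the call returns None.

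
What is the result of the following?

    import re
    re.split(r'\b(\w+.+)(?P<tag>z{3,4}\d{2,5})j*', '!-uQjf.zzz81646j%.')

Pattern: a word boundary (`\b`, zero-width); then one or more of a word character, then one or more of any character (captured); then 3 to 4 of the literal 'z', then 2 to 5 of a digit (captured as 'tag'); then zero or more of a literal 'j'.
The group in the pattern means `split` returns the separators' captures alongside the pieces.

['!-', 'uQjf.', 'zzz81646', '%.']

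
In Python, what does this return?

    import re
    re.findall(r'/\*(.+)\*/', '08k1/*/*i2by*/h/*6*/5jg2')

Scanning left to right: at [4:20] match '/*/*i2by*/h/*6*/', group 1 = '/*i2by*/h/*6'.
One capturing group, so `findall` returns just the captured substring from the one match — 1 in all.

['/*i2by*/h/*6']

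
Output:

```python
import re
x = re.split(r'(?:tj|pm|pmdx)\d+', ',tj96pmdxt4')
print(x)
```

[',', 'pmdxt4']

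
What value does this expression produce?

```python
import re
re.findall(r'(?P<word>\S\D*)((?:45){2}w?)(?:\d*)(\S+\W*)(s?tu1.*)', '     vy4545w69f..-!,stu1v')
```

[('vy', '4545w', 'f..-!,s', 'tu1v')]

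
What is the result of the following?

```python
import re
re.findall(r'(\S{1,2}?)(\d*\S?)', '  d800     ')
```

The pattern matches 1 to 2 of a non-whitespace character (lazy) (captured); then zero or more of a digit, then optionally a non-whitespace character (captured).
Scanning left to right: at [2:6] match 'd800', groups = ('d', '800').
With 2 capturing groups, `findall` returns a 2-tuple per match.

[('d', '800')]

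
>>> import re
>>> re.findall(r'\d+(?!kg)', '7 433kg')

['7', '43']

The negative lookaround is zero-width — it rules out positions where the adjacent text would match, without consuming anything.
Scanning left to right: at [0:1] → '7'; at [2:4] → '43'.
`findall` yields the raw match text (2 of them) because the pattern has no groups.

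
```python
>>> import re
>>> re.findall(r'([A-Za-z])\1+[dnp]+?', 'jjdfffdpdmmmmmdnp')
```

['j', 'f', 'm']

The backreference `\1` re-matches whatever the first group consumed, character for character.
Matches: at [0:3] match 'jjd', group 1 = 'j'; at [3:7] match 'fffd', group 1 = 'f'; at [9:15] match 'mmmmmd', group 1 = 'm'.
One capturing group, so `findall` returns just the captured substring from each match — 3 in all.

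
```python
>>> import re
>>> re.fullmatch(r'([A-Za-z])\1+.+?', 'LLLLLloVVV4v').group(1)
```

'L'

The match spans [0:12] → 'LLLLLloVVV4v'.
Captured: group 1 = 'L'.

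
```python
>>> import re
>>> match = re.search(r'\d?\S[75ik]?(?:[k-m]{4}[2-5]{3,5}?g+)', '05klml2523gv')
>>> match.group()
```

'05klml2523g'

The pattern matches optionally a digit, then a non-whitespace character, then optionally one of [75ik]; then exactly 4 of a character in [k-m], then 3 to 5 of a character in [2-5] (lazy), then one or more of the literal 'g' (non-capturing group).
Unlike `match`, `search` isn't anchored — it looks for the pattern anywhere in the string.
The match spans [0:11] → '05klml2523g'.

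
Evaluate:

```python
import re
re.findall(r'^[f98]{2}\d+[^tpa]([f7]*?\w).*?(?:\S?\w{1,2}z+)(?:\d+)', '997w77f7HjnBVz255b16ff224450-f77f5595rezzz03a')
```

['7']

Because the quantifier is non-greedy, it stops expanding at the earliest point where the rest of the pattern can succeed.
With a single group, `findall` returns only what that group captured — 1 item.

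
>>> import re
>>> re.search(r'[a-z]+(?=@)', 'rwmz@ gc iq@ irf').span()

(0, 4)

Lookahead/lookbehind check context without consuming it, so the matched span excludes the asserted characters.
The match spans [0:4] → 'rwmz'.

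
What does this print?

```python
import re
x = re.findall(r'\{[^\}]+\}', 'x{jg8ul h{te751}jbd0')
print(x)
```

['{jg8ul h{te751}']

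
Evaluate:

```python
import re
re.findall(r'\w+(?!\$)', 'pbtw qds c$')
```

['pbtw', 'qds']

The negative lookahead/lookbehind blocks any match where the forbidden context is present.
With no groups in the pattern, `findall` gives back each whole match — 2 here.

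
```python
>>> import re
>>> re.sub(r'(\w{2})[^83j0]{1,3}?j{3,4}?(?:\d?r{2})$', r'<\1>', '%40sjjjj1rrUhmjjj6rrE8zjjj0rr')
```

Pattern: exactly 2 of a word character (captured); then 1 to 3 of any character except [83j0] (lazy), then 3 to 4 of a literal 'j' (lazy); then optionally a digit, then exactly 2 of a literal 'r' (non-capturing group); then anchored at the end.
Matches: at [20:29] → 'E8zjjj0rr'.
Each match is replaced using the text its own group 1 captured.

'%40sjjjj1rrUhmjjj6rr<E8>'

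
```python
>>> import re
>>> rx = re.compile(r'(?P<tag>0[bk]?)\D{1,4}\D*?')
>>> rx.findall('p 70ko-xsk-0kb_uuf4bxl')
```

['0k', '0k']

The pattern matches the literal '0', then optionally one of [bk] (captured as 'tag'); then 1 to 4 of a non-digit, then zero or more of a non-digit (lazy).
One capturing group, so `findall` returns just the captured substring from each match — 2 in all.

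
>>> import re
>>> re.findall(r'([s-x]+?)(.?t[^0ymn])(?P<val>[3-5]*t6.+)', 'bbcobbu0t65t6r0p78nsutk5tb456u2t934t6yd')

Pattern: one or more of a character in [s-x] (lazy) (captured); then optionally any character, then a literal 't', then any character except [0ymn] (captured); then zero or more of a character in [3-5], then the literal 't6', then one or more of any character (captured as 'val').
`findall` packs the 3 group values into a tuple for every match.

[('u', '0t6', '5t6r0p78nsutk5tb456u2t934t6yd')]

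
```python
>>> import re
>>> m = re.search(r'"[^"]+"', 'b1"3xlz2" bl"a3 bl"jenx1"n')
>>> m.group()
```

The match spans [2:9] → '"3xlz2"'.

'"3xlz2"'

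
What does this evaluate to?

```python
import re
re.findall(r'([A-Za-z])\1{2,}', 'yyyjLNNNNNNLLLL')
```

['y', 'N', 'L']

The backreference `\1` re-matches whatever the first group consumed, character for character.
One capturing group, so `findall` returns just the captured substring from each match — 3 in all.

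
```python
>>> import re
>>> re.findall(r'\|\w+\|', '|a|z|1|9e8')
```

['|a|', '|1|']

Matches: at [0:3] → '|a|'; at [4:7] → '|1|'.
No capturing groups, so `findall` returns the 2 full match strings.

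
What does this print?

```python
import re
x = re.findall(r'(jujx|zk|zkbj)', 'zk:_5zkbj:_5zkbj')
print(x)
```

Branches in `(...|...)` are attempted left-to-right; the first branch that allows the whole pattern to succeed is taken.
Scanning left to right: at [0:2] match 'zk', group 1 = 'zk'; at [5:7] match 'zk', group 1 = 'zk'; at [12:14] match 'zk', group 1 = 'zk'.
`findall` collects group 1 from each match (3 total).

['zk', 'zk', 'zk']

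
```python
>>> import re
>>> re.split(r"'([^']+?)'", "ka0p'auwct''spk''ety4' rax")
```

['ka0p', 'auwct', '', 'spk', '', 'ety4', ' rax']

Matches to split on: at [4:11] → "'auwct'"; at [11:16] → "'spk'"; at [16:22] → "'ety4'".
Because the pattern has a capturing group, `split` also inserts each captured text between the pieces.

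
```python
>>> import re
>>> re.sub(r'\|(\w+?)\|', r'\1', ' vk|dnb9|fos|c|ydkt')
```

' vkdnb9foscydkt'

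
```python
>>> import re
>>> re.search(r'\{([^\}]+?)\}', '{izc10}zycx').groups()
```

('izc10',)

`re.search` tries every starting position until one works.
The match spans [0:7] → '{izc10}'.
Captured: group 1 = 'izc10'.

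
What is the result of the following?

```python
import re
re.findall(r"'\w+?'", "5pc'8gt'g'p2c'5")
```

["'8gt'", "'p2c'"]

With no groups in the pattern, `findall` gives back each whole match — 2 here.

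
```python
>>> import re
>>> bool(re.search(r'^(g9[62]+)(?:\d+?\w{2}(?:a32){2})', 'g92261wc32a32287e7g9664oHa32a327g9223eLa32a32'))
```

This matches anchored at the start of the string; then the literal 'g9', then one or more of one of [62] (captured); then one or more of a digit (lazy), then exactly 2 of a word character, then the literal 'a32' repeated 2 times (non-capturing group).
Unlike `match`, `search` isn't anchored — it looks for the pattern anywhere in the string.
Here no position works, so the call returns None, and `bool(None)` is False.

False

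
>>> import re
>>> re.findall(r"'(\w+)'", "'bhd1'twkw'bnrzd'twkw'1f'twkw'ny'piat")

['bhd1', 'bnrzd', '1f', 'ny']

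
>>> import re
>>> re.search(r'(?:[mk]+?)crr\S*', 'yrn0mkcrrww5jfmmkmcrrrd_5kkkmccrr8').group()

This matches one or more of one of [mk] (lazy) (non-capturing group); then the literal 'crr', then zero or more of a non-whitespace character.
Unlike `match`, `search` isn't anchored — it looks for the pattern anywhere in the string.
The match spans [4:34] → 'mkcrrww5jfmmkmcrrrd_5kkkmccrr8'.

'mkcrrww5jfmmkmcrrrd_5kkkmccrr8'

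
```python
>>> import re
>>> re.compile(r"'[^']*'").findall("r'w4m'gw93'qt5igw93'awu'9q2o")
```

["'w4m'", "'qt5igw93'"]

No capturing groups, so `findall` returns the 2 full match strings.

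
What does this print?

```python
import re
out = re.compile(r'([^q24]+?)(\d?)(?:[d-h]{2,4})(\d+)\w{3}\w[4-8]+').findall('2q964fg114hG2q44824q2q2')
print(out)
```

The pattern matches one or more of any character except [q24] (lazy) (captured); then optionally a digit (captured); then 2 to 4 of a character in [d-h] (non-capturing group); then one or more of a digit (captured); then exactly 3 of a word character, then a word character; then one or more of a character in [4-8].
`findall` packs the 3 group values into a tuple for every match.

[('96', '4', '114')]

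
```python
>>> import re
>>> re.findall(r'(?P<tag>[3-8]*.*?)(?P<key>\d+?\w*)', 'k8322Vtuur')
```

This matches zero or more of a character in [3-8], then zero or more of any character (lazy) (captured as 'tag'); then one or more of a digit (lazy), then zero or more of a word character (captured as 'key').
With 2 capturing groups, `findall` returns a 2-tuple per match.

[('k', '8322Vtuur')]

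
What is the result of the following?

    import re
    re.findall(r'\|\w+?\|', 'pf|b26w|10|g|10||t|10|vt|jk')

Walking the string: at [2:8] → '|b26w|'; at [10:13] → '|g|'; at [16:19] → '|t|'; at [21:25] → '|vt|'.
Since nothing is captured, `findall` lists the 4 matched substrings directly.

['|b26w|', '|g|', '|t|', '|vt|']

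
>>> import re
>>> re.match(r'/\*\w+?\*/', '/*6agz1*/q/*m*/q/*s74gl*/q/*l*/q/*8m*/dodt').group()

With `match`, the pattern is implicitly anchored at the beginning.
The match spans [0:9] → '/*6agz1*/'.

'/*6agz1*/'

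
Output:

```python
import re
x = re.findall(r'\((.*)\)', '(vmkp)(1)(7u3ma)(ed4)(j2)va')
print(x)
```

['vmkp)(1)(7u3ma)(ed4)(j2']

Matches: at [0:25] match '(vmkp)(1)(7u3ma)(ed4)(j2)', group 1 = 'vmkp)(1)(7u3ma)(ed4)(j2'.
One capturing group, so `findall` returns just the captured substring from the one match — 1 in all.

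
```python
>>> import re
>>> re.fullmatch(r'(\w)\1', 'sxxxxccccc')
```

None

`\1` has to match the exact text group 1 already captured.
`re.fullmatch` is like wrapping the pattern in `^…$` (in single-line mode).
Here the pattern can't cover the whole string, so the call returns None.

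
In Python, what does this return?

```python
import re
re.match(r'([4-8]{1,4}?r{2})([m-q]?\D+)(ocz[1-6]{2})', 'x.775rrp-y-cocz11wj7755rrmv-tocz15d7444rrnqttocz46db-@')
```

`match` is anchored at position 0; if the pattern doesn't fit there, it returns None.
Here position 0 doesn't satisfy it, so the call returns None.

None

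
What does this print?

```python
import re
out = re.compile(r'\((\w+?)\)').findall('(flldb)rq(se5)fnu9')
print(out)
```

['flldb', 'se5']

Because there's exactly one group, `findall` drops the full match and keeps group 1 from each hit.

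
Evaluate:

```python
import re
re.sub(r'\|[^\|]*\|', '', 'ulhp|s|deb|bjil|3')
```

Matches: at [4:7] → '|s|'; at [10:16] → '|bjil|'.
Each match is replaced by ''.

'ulhpdeb3'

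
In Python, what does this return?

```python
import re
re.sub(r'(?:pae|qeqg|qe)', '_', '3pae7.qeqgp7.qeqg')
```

'3_7._p7._'

The regex engine tests alternatives in the order written; an earlier branch that matches wins even if a later one would match more.
Matches: at [1:4] → 'pae'; at [6:10] → 'qeqg'; at [13:17] → 'qeqg'.
Each match is replaced by '_'.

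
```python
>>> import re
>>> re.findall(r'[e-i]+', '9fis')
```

['fi']

This matches one or more of a character in [e-i].
Walking the string: at [1:3] → 'fi'.
With no groups in the pattern, `findall` gives back each whole match — 1 here.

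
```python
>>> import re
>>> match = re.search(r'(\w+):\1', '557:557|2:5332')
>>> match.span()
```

`\1` is not a pattern — it's the concrete string captured by group 1, re-applied verbatim.
Unlike `match`, `search` isn't anchored — it looks for the pattern anywhere in the string.
The match spans [0:7] → '557:557'.
Captured: group 1 = '557'.

(0, 7)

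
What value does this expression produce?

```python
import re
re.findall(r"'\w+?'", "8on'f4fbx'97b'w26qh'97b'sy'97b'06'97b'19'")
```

No capturing groups, so `findall` returns the 5 full match strings.

["'f4fbx'", "'w26qh'", "'sy'", "'06'", "'19'"]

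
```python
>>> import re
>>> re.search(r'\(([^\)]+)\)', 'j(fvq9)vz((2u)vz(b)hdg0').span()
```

(1, 7)

`re.search` tries every starting position until one works.
The match spans [1:7] → '(fvq9)'.
Captured: group 1 = 'fvq9'.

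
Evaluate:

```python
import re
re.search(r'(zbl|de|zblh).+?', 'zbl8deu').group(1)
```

'zbl'

`search` walks the string left to right and returns the first match it finds.
The match spans [0:4] → 'zbl8'.
Captured: group 1 = 'zbl'.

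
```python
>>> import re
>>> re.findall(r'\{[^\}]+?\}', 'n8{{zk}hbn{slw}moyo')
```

['{{zk}', '{slw}']

No capturing groups, so `findall` returns the 2 full match strings.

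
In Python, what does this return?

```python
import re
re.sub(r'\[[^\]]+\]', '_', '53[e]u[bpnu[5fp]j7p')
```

'53_u_j7p'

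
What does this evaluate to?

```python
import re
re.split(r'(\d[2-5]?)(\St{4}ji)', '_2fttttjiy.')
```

['_', '2', 'fttttji', 'y.']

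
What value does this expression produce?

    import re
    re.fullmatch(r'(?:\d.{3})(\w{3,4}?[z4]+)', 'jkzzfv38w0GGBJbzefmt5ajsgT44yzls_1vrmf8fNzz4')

The pattern matches a digit, then exactly 3 of any character (non-capturing group); then 3 to 4 of a word character (lazy), then one or more of one of [z4] (captured).
`re.fullmatch` requires the pattern to consume the entire string.
Here the pattern can't cover the whole string, so the call returns None.

None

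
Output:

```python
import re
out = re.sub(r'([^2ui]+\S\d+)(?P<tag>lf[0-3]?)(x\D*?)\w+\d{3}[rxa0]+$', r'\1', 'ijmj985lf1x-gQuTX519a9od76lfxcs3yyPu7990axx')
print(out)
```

Pattern: one or more of any character except [2ui], then a non-whitespace character, then one or more of a digit (captured); then the literal 'lf', then optionally a character in [0-3] (captured as 'tag'); then the literal 'x', then zero or more of a non-digit (lazy) (captured); then one or more of a word character, then exactly 3 of a digit, then one or more of one of [rxa0]; then anchored at the end.
Each match is replaced using the text its own group 1 captured.

ijmj985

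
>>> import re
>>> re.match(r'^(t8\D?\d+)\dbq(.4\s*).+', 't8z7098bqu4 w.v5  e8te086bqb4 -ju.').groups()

The match spans [0:34] → 't8z7098bqu4 w.v5  e8te086bqb4 -ju.'.
Captured: group 1 = 't8z709', group 2 = 'u4 '.

('t8z709', 'u4 ')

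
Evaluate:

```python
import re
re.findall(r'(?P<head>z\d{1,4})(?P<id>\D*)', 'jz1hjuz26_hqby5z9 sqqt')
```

[('z1', 'hjuz'), ('z9', ' sqqt')]

The pattern matches the literal 'z', then 1 to 4 of a digit (captured as 'head'); then zero or more of a non-digit (captured as 'id').
Scanning left to right: at [1:7] match 'z1hjuz', groups = ('z1', 'hjuz'); at [15:22] match 'z9 sqqt', groups = ('z9', ' sqqt').
`findall` packs the 2 group values into a tuple for every match.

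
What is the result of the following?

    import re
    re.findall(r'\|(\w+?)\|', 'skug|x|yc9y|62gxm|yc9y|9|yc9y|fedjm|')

['x', '62gxm', '9', 'fedjm']

Walking the string: at [4:7] match '|x|', group 1 = 'x'; at [11:18] match '|62gxm|', group 1 = '62gxm'; at [22:25] match '|9|', group 1 = '9'; at [29:36] match '|fedjm|', group 1 = 'fedjm'.
One capturing group, so `findall` returns just the captured substring from each match — 4 in all.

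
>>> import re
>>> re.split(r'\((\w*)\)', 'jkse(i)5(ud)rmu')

['jkse', 'i', '5', 'ud', 'rmu']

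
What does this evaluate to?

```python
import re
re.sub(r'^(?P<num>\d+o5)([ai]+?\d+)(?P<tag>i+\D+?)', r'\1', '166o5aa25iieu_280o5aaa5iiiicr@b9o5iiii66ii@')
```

The pattern matches anchored at the start of the string; then one or more of a digit, then the literal 'o5' (captured as 'num'); then one or more of one of [ai] (lazy), then one or more of a digit (captured); then one or more of a literal 'i', then one or more of a non-digit (lazy) (captured as 'tag').
Because the quantifier is non-greedy, it stops expanding at the earliest point where the rest of the pattern can succeed.
Matches: at [0:12] → '166o5aa25iie'.
Each match is replaced using the text its own group 1 captured.

'166o5u_280o5aaa5iiiicr@b9o5iiii66ii@'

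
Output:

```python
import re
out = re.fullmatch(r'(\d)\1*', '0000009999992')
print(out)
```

None

After group 1 captures some text, `\1` only succeeds where that same text appears again.
For `fullmatch`, every character of the input must be accounted for by the pattern.
Here there's no way to consume every character, so the call returns None.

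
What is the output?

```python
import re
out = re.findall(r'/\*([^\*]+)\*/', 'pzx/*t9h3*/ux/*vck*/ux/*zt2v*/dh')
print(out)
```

Walking the string: at [3:11] match '/*t9h3*/', group 1 = 't9h3'; at [13:20] match '/*vck*/', group 1 = 'vck'; at [22:30] match '/*zt2v*/', group 1 = 'zt2v'.
One capturing group, so `findall` returns just the captured substring from each match — 3 in all.

['t9h3', 'vck', 'zt2v']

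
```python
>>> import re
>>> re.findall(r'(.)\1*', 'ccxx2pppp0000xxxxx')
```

['c', 'x', '2', 'p', '0', 'x']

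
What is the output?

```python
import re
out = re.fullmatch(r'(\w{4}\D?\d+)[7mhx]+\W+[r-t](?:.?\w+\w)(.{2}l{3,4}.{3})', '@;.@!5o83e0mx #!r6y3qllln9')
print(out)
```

None

Pattern: exactly 4 of a word character, then optionally a non-digit, then one or more of a digit (captured); then one or more of one of [7mhx]; then one or more of a non-word character, then a character in [r-t]; then optionally any character, then one or more of a word character, then a word character (non-capturing group); then exactly 2 of any character, then 3 to 4 of the literal 'l', then exactly 3 of any character (captured).
`re.fullmatch` requires the pattern to consume the entire string.
Here the string isn't matched end-to-end, so the call returns None.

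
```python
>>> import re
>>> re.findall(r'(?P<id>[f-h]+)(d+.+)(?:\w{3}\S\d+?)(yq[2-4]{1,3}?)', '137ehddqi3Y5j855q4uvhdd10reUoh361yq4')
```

[('h', 'ddqi3Y5j855q4uvhdd10reU', 'yq4')]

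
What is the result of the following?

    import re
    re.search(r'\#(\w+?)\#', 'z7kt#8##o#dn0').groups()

`re.search` tries every starting position until one works.
The match spans [4:7] → '#8#'.
Captured: group 1 = '8'.

('8',)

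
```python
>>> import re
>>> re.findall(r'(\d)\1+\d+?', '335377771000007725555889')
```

['3', '7', '0', '5']

After group 1 captures some text, `\1` only succeeds where that same text appears again.
Walking the string: at [0:3] match '335', group 1 = '3'; at [4:9] match '77771', group 1 = '7'; at [9:15] match '000007', group 1 = '0'; at [17:22] match '55558', group 1 = '5'.
One capturing group, so `findall` returns just the captured substring from each match — 4 in all.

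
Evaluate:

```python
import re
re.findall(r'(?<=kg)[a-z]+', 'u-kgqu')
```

['qu']

Because the assertion is zero-width, the text it checks is not consumed and won't appear in the result.
Matches: at [4:6] → 'qu'.
`findall` yields the raw match text (1 of them) because the pattern has no groups.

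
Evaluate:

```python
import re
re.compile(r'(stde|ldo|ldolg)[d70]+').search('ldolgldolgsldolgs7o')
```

`re.search` tries every starting position until one works.
Here nothing in the string fits, so the call returns None.

None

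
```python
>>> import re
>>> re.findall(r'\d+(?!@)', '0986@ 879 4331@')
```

The negative lookahead/lookbehind blocks any match where the forbidden context is present.
Walking the string: at [0:3] → '098'; at [6:9] → '879'; at [10:13] → '433'.
No capturing groups, so `findall` returns the 3 full match strings.

['098', '879', '433']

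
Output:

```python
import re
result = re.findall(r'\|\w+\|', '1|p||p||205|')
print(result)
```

['|p|', '|p|', '|205|']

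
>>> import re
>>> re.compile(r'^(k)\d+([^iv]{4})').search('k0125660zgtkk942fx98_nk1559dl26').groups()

('k', 'zgtk')

The pattern matches anchored at the start of the string; then a literal 'k' (captured); then one or more of a digit; then exactly 4 of any character except [iv] (captured).
`re.search` tries every starting position until one works.
The match spans [0:12] → 'k0125660zgtk'.
Captured: group 1 = 'k', group 2 = 'zgtk'.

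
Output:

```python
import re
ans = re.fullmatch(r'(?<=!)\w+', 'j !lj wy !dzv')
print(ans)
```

For `fullmatch`, every character of the input must be accounted for by the pattern.
Here there's no way to consume every character, so the call returns None.

None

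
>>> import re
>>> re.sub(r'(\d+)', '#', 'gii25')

'gii#'

This matches one or more of a digit (captured).
Matches: at [3:5] → '25'.
Every occurrence is swapped for '#'.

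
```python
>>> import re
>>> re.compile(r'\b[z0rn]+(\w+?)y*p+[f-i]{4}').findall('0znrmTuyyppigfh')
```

This matches a word boundary (`\b`, zero-width); then one or more of one of [z0rn]; then one or more of a word character (lazy) (captured); then zero or more of the literal 'y', then one or more of a literal 'p', then exactly 4 of a character in [f-i].
A `+?`/`*?`/`{m,n}?` starts at its minimum and grows only as far as needed for what follows to match.
Matches: at [0:15] match '0znrmTuyyppigfh', group 1 = 'mTu'.
Because there's exactly one group, `findall` drops the full match and keeps group 1 from the one hit.

['mTu']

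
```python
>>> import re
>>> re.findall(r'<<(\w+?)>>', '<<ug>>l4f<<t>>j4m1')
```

['ug', 't']

Scanning left to right: at [0:6] match '<<ug>>', group 1 = 'ug'; at [9:14] match '<<t>>', group 1 = 't'.
`findall` collects group 1 from each match (2 total).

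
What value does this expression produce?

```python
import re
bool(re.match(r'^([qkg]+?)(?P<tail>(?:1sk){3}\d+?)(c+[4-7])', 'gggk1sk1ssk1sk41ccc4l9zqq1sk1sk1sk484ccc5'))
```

This matches anchored at the start of the string; then one or more of one of [qkg] (lazy) (captured); then the literal '1sk' repeated 3 times, then one or more of a digit (lazy) (captured as 'tail'); then one or more of a literal 'c', then a character in [4-7] (captured).
`re.match` won't scan ahead — the pattern has to work from the very first character.
Here the pattern fails at index 0, so the call returns None, and `bool(None)` is False.

False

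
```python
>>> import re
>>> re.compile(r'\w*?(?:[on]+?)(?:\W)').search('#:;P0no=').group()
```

'P0no='

The pattern matches zero or more of a word character (lazy); then one or more of one of [on] (lazy) (non-capturing group); then a non-word character (non-capturing group).
The match spans [3:8] → 'P0no='.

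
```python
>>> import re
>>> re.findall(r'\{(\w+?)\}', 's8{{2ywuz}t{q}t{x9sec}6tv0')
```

Scanning left to right: at [3:10] match '{2ywuz}', group 1 = '2ywuz'; at [11:14] match '{q}', group 1 = 'q'; at [15:22] match '{x9sec}', group 1 = 'x9sec'.
One capturing group, so `findall` returns just the captured substring from each match — 3 in all.

['2ywuz', 'q', 'x9sec']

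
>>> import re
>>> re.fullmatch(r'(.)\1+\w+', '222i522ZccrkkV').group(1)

'2'

The match spans [0:14] → '222i522ZccrkkV'.
Captured: group 1 = '2'.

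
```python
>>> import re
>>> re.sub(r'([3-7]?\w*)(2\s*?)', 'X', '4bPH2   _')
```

The pattern matches optionally a character in [3-7], then zero or more of a word character (captured); then a literal '2', then zero or more of whitespace (lazy) (captured).
Lazy quantifiers expand one character at a time until the remainder of the pattern can match.
Matches: at [0:5] → '4bPH2'.
Each match is replaced by 'X'.

'X   _'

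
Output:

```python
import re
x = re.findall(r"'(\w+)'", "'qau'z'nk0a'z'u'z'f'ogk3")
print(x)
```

['qau', 'nk0a', 'u', 'f']

One capturing group, so `findall` returns just the captured substring from each match — 4 in all.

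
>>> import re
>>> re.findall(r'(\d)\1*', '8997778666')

['8', '9', '7', '8', '6']

`\1` is not a pattern — it's the concrete string captured by group 1, re-applied verbatim.
One capturing group, so `findall` returns just the captured substring from each match — 5 in all.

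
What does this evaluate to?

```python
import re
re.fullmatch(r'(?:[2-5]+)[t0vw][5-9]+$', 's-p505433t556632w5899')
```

This matches one or more of a character in [2-5] (non-capturing group); then one of [t0vw], then one or more of a character in [5-9]; then anchored at the end.
`re.fullmatch` is like wrapping the pattern in `^…$` (in single-line mode).
Here there's no way to consume every character, so the call returns None.

None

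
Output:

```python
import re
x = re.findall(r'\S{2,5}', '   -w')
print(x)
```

['-w']

This matches 2 to 5 of a non-whitespace character.
With no groups in the pattern, `findall` gives back each whole match — 1 here.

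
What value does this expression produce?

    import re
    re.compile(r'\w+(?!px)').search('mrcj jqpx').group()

'mrcj'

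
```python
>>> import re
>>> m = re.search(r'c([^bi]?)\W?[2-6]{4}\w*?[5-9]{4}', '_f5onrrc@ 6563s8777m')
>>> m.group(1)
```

Pattern: a literal 'c'; then optionally any character except [bi] (captured); then optionally a non-word character, then exactly 4 of a character in [2-6], then zero or more of a word character (lazy); then exactly 4 of a character in [5-9].
`re.search` tries every starting position until one works.
The match spans [7:19] → 'c@ 6563s8777'.
Captured: group 1 = '@'.

'@'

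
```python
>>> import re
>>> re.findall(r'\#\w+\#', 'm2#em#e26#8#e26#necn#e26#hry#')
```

['#em#', '#8#', '#necn#', '#hry#']

Matches: at [2:6] → '#em#'; at [9:12] → '#8#'; at [15:21] → '#necn#'; at [24:29] → '#hry#'.
`findall` yields the raw match text (4 of them) because the pattern has no groups.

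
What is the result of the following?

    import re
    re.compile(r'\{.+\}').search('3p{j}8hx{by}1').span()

`search` walks the string left to right and returns the first match it finds.
The match spans [2:12] → '{j}8hx{by}'.

(2, 12)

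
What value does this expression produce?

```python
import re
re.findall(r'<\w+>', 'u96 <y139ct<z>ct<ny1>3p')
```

['<z>', '<ny1>']

With no groups in the pattern, `findall` gives back each whole match — 2 here.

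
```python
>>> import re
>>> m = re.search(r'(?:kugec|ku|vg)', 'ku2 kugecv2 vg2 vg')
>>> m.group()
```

'ku'

The match spans [0:2] → 'ku'.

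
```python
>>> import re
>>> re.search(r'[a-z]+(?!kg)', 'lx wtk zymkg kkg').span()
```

(0, 2)

`(?!…)`/`(?<!…)` only lets a position through if the neighbouring text does NOT match; no characters are consumed.
The match spans [0:2] → 'lx'.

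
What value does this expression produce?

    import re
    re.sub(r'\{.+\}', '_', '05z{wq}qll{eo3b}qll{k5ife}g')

'05z_g'

Matches: at [3:26] → '{wq}qll{eo3b}qll{k5ife}'.
Every occurrence is swapped for '_'.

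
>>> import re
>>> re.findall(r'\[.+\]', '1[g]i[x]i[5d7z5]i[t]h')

No capturing groups, so `findall` returns the 1 full match string.

['[g]i[x]i[5d7z5]i[t]']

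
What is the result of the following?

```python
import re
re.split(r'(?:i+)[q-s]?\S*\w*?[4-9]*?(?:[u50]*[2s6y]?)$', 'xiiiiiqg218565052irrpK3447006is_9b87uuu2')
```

['x', '']

The pattern matches one or more of a literal 'i' (non-capturing group); then optionally a character in [q-s], then zero or more of a non-whitespace character; then zero or more of a word character (lazy), then zero or more of a character in [4-9] (lazy); then zero or more of one of [u50], then optionally one of [2s6y] (non-capturing group); then anchored at the end.
Matches to split on: at [1:40] → 'iiiiiqg218565052irrpK3447006is_9b87uuu2'.
`split` removes every match and returns the 2 fragments in between.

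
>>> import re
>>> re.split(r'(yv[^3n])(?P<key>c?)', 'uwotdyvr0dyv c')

['uwotd', 'yvr', '', '0d', 'yv ', 'c', '']

Pattern: the literal 'yv', then any character except [3n] (captured); then optionally a literal 'c' (captured as 'key').
Matches to split on: at [5:8] → 'yvr'; at [10:14] → 'yv c'.
`re.split` interleaves the captured-group text with the surrounding fragments.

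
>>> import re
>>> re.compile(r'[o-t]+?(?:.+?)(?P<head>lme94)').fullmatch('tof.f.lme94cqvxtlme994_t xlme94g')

None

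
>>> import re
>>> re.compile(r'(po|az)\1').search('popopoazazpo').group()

`\1` has to match the exact text group 1 already captured.
Unlike `match`, `search` isn't anchored — it looks for the pattern anywhere in the string.
The match spans [0:4] → 'popo'.
Captured: group 1 = 'po'.

'popo'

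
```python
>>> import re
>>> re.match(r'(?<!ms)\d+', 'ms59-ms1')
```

None

The negative lookaround is zero-width — it rules out positions where the adjacent text would match, without consuming anything.
`re.match` only tries the pattern at the start of the string.
Here the string doesn't start with a match, so the call returns None.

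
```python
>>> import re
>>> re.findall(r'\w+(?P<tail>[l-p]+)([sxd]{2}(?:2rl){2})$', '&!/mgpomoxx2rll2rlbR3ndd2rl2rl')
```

[('n', 'dd2rl2rl')]

Multiple groups make `findall` return tuples — one 2-tuple for the one match.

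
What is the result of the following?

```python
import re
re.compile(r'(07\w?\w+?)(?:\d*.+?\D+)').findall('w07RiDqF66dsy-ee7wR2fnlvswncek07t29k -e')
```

['07Ri', '07t2']

Pattern: the literal '07', then optionally a word character, then one or more of a word character (lazy) (captured); then zero or more of a digit, then one or more of any character (lazy), then one or more of a non-digit (non-capturing group).
Matches: at [1:8] match '07RiDqF', group 1 = '07Ri'; at [30:39] match '07t29k -e', group 1 = '07t2'.
Because there's exactly one group, `findall` drops the full match and keeps group 1 from each hit.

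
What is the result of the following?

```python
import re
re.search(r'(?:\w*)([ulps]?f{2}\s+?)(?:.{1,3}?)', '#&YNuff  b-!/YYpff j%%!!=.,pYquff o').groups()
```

('ff ',)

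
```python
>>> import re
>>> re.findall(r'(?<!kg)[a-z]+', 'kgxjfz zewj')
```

['kgxjfz', 'zewj']

Because the assertion is negative and zero-width, positions next to the forbidden text are skipped.
No capturing groups, so `findall` returns the 2 full match strings.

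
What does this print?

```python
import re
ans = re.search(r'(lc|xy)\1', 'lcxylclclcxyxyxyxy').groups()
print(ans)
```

The backreference `\1` re-matches whatever the first group consumed, character for character.
Unlike `match`, `search` isn't anchored — it looks for the pattern anywhere in the string.
The match spans [4:8] → 'lclc'.
Captured: group 1 = 'lc'.

('lc',)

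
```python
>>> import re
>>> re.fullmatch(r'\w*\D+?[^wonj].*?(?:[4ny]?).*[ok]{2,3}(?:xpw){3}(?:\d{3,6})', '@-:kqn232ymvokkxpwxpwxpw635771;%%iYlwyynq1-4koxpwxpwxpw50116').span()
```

`re.fullmatch` requires the pattern to consume the entire string.
The match spans [0:60] → '@-:kqn232ymvokkxpwxpwxpw635771;%%iYlwyynq1-4koxpwxpwxpw50116'.

(0, 60)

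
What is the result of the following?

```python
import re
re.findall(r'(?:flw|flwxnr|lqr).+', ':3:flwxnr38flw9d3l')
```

Walking the string: at [3:18] → 'flwxnr38flw9d3l'.
No capturing groups, so `findall` returns the 1 full match string.

['flwxnr38flw9d3l']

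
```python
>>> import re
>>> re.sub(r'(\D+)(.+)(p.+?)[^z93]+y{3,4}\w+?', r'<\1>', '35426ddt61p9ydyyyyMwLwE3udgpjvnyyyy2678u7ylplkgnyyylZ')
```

Pattern: one or more of a non-digit (captured); then one or more of any character (captured); then the literal 'p', then one or more of any character (lazy) (captured); then one or more of any character except [z93], then 3 to 4 of a literal 'y', then one or more of a word character (lazy).
Lazy quantifiers expand one character at a time until the remainder of the pattern can match.
Matches: at [5:52] → 'ddt61p9ydyyyyMwLwE3udgpjvnyyyy2678u7ylplkgnyyyl'.
Each match is replaced using the text its own group 1 captured.

'35426<ddt>Z'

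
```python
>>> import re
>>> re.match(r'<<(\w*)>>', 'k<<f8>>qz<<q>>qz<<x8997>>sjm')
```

None

`re.match` won't scan ahead — the pattern has to work from the very first character.
Here the pattern fails at index 0, so the call returns None.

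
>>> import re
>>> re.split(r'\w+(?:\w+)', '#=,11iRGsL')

The pattern matches one or more of a word character; then one or more of a word character (non-capturing group).
Matches to split on: at [3:10] → '11iRGsL'.
Each match becomes a cut point; 2 segments remain.

['#=,', '']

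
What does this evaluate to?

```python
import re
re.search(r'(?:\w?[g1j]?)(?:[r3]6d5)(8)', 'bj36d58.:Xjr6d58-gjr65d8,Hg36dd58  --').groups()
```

('8',)

Pattern: optionally a word character, then optionally one of [g1j] (non-capturing group); then one of [r3], then the literal '6d5' (non-capturing group); then a literal '8' (captured).
`re.search` scans for the first position where the pattern succeeds.
The match spans [0:7] → 'bj36d58'.
Captured: group 1 = '8'.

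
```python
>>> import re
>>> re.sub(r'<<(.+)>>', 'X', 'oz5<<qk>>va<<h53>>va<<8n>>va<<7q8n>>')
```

'oz5X'

Matches: at [3:36] → '<<qk>>va<<h53>>va<<8n>>va<<7q8n>>'.
`sub` substitutes 'X' at each match site.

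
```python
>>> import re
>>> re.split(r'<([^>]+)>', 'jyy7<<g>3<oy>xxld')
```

['jyy7', '<g', '3', 'oy', 'xxld']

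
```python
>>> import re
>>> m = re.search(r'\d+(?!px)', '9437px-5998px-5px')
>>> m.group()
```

'943'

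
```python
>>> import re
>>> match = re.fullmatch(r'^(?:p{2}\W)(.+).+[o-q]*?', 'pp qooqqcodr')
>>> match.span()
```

(0, 12)

`fullmatch` succeeds only if the pattern covers the string from start to end.
The match spans [0:12] → 'pp qooqqcodr'.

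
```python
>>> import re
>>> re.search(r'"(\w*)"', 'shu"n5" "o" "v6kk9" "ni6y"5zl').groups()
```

('n5',)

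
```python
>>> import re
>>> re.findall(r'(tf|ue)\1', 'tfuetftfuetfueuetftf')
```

`\1` has to match the exact text group 1 already captured.
`findall` collects group 1 from each match (3 total).

['tf', 'ue', 'tf']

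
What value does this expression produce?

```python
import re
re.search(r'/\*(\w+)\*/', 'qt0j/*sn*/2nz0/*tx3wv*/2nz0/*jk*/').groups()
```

The match spans [4:10] → '/*sn*/'.
Captured: group 1 = 'sn'.

('sn',)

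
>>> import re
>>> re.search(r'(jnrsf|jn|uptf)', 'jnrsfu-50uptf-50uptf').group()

`|` is ordered: at each position the engine commits to the first alternative that works.
The match spans [0:5] → 'jnrsf'.

'jnrsf'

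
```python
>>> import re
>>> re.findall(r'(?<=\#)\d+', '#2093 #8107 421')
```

['2093', '8107']

The lookaround is zero-width — it requires the adjacent text to match without consuming it, so the asserted text isn't part of the match.
No capturing groups, so `findall` returns the 2 full match strings.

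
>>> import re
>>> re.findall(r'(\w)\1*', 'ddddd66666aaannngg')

The backreference `\1` re-matches whatever the first group consumed, character for character.
With a single group, `findall` returns only what that group captured — 5 items.

['d', '6', 'a', 'n', 'g']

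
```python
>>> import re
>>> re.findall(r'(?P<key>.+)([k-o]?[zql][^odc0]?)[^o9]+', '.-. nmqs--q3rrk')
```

[('.-. nmqs--', 'q3')]

The pattern matches one or more of any character (captured as 'key'); then optionally a character in [k-o], then one of [zql], then optionally any character except [odc0] (captured); then one or more of any character except [o9].
Walking the string: at [0:15] match '.-. nmqs--q3rrk', groups = ('.-. nmqs--', 'q3').
`findall` packs the 2 group values into a tuple for every match.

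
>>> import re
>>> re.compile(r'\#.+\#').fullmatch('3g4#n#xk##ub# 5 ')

For `fullmatch`, every character of the input must be accounted for by the pattern.
Here the pattern can't cover the whole string, so the call returns None.

None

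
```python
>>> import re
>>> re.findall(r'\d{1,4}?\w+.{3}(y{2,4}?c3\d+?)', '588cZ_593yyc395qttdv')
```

['yyc39']

Lazy quantifiers expand one character at a time until the remainder of the pattern can match.
With a single group, `findall` returns only what that group captured — 1 item.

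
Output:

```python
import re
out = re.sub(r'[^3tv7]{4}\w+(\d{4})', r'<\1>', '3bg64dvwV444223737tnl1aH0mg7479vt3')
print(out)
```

This matches exactly 4 of any character except [3tv7]; then one or more of a word character; then exactly 4 of a digit (captured).
Matches: at [1:31] → 'bg64dvwV444223737tnl1aH0mg7479'.
Each match is replaced using the text its own group 1 captured.

3<7479>vt3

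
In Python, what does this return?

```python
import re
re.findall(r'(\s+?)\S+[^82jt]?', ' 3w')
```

This matches one or more of whitespace (lazy) (captured); then one or more of a non-whitespace character, then optionally any character except [82jt].
One capturing group, so `findall` returns just the captured substring from the one match — 1 in all.

[' ']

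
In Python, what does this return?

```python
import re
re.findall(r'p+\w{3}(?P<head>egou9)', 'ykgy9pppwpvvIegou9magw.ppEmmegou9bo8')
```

['egou9', 'egou9']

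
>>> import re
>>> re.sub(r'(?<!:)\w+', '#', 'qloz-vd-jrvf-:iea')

`(?!…)`/`(?<!…)` only lets a position through if the neighbouring text does NOT match; no characters are consumed.
Matches: at [0:4] → 'qloz'; at [5:7] → 'vd'; at [8:12] → 'jrvf'; at [15:17] → 'ea'.
Each match is replaced by '#'.

'#-#-#-:i#'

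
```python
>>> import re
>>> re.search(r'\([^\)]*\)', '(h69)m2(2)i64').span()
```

(0, 5)

The match spans [0:5] → '(h69)'.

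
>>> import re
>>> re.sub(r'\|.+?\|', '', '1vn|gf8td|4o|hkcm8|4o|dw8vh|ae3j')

A `+?`/`*?`/`{m,n}?` starts at its minimum and grows only as far as needed for what follows to match.
Matches: at [3:10] → '|gf8td|'; at [12:19] → '|hkcm8|'; at [21:28] → '|dw8vh|'.
Each match is replaced by ''.

'1vn4o4oae3j'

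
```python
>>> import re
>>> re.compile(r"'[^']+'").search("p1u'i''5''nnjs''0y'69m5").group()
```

The match spans [3:6] → "'i'".

"'i'"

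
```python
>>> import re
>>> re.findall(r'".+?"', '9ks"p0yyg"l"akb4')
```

['"p0yyg"']

Matches: at [3:10] → '"p0yyg"'.
`findall` yields the raw match text (1 of them) because the pattern has no groups.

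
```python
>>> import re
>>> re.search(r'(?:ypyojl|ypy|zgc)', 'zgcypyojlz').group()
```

'zgc'

The match spans [0:3] → 'zgc'.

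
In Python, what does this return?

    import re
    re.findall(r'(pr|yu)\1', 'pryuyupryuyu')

['yu', 'yu']

A backreference is literal: `\1` must see the identical characters the first group matched.
With a single group, `findall` returns only what that group captured — 2 items.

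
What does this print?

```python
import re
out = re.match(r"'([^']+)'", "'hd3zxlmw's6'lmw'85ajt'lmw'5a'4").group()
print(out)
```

`match` is anchored at position 0; if the pattern doesn't fit there, it returns None.
The match spans [0:10] → "'hd3zxlmw'".
Captured: group 1 = 'hd3zxlmw'.

'hd3zxlmw'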